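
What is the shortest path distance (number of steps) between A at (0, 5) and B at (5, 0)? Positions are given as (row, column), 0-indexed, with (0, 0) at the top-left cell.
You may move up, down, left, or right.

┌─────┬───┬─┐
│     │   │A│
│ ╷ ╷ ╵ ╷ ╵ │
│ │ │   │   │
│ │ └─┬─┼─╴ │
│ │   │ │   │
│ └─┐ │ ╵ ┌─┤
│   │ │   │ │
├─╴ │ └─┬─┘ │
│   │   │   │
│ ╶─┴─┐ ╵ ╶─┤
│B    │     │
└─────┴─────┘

Finding path from (0, 5) to (5, 0):
Path: (0,5) → (1,5) → (1,4) → (0,4) → (0,3) → (1,3) → (1,2) → (0,2) → (0,1) → (0,0) → (1,0) → (2,0) → (3,0) → (3,1) → (4,1) → (4,0) → (5,0)
Distance: 16 steps

Solution:

┌─────┬───┬─┐
│↓ ← ↰│↓ ↰│A│
│ ╷ ╷ ╵ ╷ ╵ │
│↓│ │↑ ↲│↑ ↲│
│ │ └─┬─┼─╴ │
│↓│   │ │   │
│ └─┐ │ ╵ ┌─┤
│↳ ↓│ │   │ │
├─╴ │ └─┬─┘ │
│↓ ↲│   │   │
│ ╶─┴─┐ ╵ ╶─┤
│B    │     │
└─────┴─────┘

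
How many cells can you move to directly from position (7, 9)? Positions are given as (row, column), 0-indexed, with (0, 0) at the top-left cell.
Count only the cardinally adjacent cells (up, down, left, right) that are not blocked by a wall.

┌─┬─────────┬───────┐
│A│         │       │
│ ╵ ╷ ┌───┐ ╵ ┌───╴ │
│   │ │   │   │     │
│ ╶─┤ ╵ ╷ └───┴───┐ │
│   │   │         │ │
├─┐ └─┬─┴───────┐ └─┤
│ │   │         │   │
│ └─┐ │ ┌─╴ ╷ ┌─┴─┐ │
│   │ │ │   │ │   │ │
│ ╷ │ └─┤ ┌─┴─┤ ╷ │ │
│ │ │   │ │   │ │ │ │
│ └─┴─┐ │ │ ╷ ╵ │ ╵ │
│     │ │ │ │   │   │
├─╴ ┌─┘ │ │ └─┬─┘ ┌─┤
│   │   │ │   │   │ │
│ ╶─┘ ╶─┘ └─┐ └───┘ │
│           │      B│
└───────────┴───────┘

Checking passable neighbors of (7, 9):
Neighbors: (8, 9)
Count: 1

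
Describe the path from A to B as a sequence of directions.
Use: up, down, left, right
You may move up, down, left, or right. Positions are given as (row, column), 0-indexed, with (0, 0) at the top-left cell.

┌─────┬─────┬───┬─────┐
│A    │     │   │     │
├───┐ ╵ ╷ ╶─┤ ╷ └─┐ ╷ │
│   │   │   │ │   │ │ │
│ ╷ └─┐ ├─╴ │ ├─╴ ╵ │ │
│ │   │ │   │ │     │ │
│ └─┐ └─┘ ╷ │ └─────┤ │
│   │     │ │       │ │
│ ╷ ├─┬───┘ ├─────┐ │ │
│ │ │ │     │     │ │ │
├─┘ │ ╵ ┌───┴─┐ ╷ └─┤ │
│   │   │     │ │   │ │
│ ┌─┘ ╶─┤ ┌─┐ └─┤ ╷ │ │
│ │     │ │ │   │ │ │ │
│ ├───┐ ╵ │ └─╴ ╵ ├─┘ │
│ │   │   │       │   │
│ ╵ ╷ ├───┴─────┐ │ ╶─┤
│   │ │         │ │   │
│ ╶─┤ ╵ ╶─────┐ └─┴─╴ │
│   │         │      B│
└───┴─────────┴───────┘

Finding the path and converting it to directions:
Path through cells: (0,0) → (0,1) → (0,2) → (1,2) → (1,3) → (0,3) → (0,4) → (1,4) → (1,5) → (2,5) → (2,4) → (3,4) → (3,3) → (3,2) → (2,2) → (2,1) → (1,1) → (1,0) → (2,0) → (3,0) → (3,1) → (4,1) → (5,1) → (5,0) → (6,0) → (7,0) → (8,0) → (8,1) → (7,1) → (7,2) → (8,2) → (9,2) → (9,3) → (8,3) → (8,4) → (8,5) → (8,6) → (8,7) → (9,7) → (9,8) → (9,9) → (9,10)
Directions: right, right, down, right, up, right, down, right, down, left, down, left, left, up, left, up, left, down, down, right, down, down, left, down, down, down, right, up, right, down, down, right, up, right, right, right, right, down, right, right, right

Solution:

┌─────┬─────┬───┬─────┐
│A → ↓│↱ ↓  │   │     │
├───┐ ╵ ╷ ╶─┤ ╷ └─┐ ╷ │
│↓ ↰│↳ ↑│↳ ↓│ │   │ │ │
│ ╷ └─┐ ├─╴ │ ├─╴ ╵ │ │
│↓│↑ ↰│ │↓ ↲│ │     │ │
│ └─┐ └─┘ ╷ │ └─────┤ │
│↳ ↓│↑ ← ↲│ │       │ │
│ ╷ ├─┬───┘ ├─────┐ │ │
│ │↓│ │     │     │ │ │
├─┘ │ ╵ ┌───┴─┐ ╷ └─┤ │
│↓ ↲│   │     │ │   │ │
│ ┌─┘ ╶─┤ ┌─┐ └─┤ ╷ │ │
│↓│     │ │ │   │ │ │ │
│ ├───┐ ╵ │ └─╴ ╵ ├─┘ │
│↓│↱ ↓│   │       │   │
│ ╵ ╷ ├───┴─────┐ │ ╶─┤
│↳ ↑│↓│↱ → → → ↓│ │   │
│ ╶─┤ ╵ ╶─────┐ └─┴─╴ │
│   │↳ ↑      │↳ → → B│
└───┴─────────┴───────┘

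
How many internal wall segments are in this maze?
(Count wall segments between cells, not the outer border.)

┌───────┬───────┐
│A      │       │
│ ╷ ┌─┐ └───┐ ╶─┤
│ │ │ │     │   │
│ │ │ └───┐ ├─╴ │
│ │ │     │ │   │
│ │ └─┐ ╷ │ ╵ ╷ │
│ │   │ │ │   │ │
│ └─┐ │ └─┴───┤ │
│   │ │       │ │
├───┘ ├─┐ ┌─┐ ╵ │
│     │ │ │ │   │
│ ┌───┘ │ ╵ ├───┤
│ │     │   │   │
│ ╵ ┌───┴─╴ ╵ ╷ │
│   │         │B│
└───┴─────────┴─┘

Counting internal wall segments:
Total internal walls: 49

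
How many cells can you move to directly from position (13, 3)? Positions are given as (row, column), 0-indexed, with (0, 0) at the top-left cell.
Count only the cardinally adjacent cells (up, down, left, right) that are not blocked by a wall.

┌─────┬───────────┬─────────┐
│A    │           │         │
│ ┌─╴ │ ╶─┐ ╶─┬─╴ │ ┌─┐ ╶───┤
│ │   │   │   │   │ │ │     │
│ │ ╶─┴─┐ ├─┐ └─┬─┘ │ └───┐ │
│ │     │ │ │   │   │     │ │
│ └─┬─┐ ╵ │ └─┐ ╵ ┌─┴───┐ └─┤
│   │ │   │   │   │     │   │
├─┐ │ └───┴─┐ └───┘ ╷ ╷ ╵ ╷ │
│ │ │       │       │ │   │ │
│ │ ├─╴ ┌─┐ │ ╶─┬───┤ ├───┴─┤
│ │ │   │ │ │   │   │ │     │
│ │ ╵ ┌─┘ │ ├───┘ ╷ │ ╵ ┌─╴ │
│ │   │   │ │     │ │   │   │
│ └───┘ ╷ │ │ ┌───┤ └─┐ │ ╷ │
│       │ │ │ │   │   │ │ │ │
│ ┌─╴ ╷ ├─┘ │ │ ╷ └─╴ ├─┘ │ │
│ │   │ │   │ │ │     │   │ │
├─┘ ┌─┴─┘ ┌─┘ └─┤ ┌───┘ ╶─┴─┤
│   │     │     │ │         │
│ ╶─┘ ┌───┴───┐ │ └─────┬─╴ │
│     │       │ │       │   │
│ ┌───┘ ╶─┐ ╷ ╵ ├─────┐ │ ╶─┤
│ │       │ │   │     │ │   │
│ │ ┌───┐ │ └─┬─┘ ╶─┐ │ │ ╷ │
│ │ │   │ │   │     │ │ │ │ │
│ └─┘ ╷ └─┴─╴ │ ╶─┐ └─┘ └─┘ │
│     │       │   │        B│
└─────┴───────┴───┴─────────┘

Checking passable neighbors of (13, 3):
Neighbors: (12, 3), (13, 4)
Count: 2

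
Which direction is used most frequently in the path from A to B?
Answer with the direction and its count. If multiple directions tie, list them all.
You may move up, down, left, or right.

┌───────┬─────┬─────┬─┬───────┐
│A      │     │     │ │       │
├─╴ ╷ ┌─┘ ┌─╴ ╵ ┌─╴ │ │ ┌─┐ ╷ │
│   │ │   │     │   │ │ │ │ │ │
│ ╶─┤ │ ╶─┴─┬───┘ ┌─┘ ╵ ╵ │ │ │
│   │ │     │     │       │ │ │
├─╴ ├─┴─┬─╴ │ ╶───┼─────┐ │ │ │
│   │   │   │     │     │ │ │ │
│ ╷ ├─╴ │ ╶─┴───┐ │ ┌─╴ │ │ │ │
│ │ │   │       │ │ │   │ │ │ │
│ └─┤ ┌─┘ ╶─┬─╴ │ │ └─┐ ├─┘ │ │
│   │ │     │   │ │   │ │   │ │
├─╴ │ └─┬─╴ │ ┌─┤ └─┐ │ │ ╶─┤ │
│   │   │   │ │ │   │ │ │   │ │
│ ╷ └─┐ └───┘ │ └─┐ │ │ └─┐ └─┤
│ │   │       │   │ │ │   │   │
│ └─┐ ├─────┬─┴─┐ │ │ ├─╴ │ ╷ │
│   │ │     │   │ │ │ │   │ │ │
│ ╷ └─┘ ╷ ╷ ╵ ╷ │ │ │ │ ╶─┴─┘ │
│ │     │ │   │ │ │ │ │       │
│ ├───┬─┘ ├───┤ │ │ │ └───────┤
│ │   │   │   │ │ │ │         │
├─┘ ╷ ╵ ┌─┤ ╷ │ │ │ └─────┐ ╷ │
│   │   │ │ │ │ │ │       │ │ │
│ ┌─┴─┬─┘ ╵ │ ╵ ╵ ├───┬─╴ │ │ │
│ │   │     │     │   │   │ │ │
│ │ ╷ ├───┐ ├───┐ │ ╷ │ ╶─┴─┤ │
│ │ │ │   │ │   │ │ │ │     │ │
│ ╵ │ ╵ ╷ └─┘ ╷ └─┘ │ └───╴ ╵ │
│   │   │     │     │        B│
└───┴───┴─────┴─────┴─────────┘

Directions: right, down, left, down, right, down, left, down, down, right, down, left, down, down, right, down, right, right, up, right, down, down, left, down, left, up, left, down, left, down, down, down, right, up, up, right, down, down, right, up, right, down, right, right, up, right, down, right, right, up, up, right, down, down, right, right, right, right
Counts: {'right': 21, 'down': 22, 'left': 7, 'up': 8}
Most common: down (22 times)

Solution:

┌───────┬─────┬─────┬─┬───────┐
│A ↓    │     │     │ │       │
├─╴ ╷ ┌─┘ ┌─╴ ╵ ┌─╴ │ │ ┌─┐ ╷ │
│↓ ↲│ │   │     │   │ │ │ │ │ │
│ ╶─┤ │ ╶─┴─┬───┘ ┌─┘ ╵ ╵ │ │ │
│↳ ↓│ │     │     │       │ │ │
├─╴ ├─┴─┬─╴ │ ╶───┼─────┐ │ │ │
│↓ ↲│   │   │     │     │ │ │ │
│ ╷ ├─╴ │ ╶─┴───┐ │ ┌─╴ │ │ │ │
│↓│ │   │       │ │ │   │ │ │ │
│ └─┤ ┌─┘ ╶─┬─╴ │ │ └─┐ ├─┘ │ │
│↳ ↓│ │     │   │ │   │ │   │ │
├─╴ │ └─┬─╴ │ ┌─┤ └─┐ │ │ ╶─┤ │
│↓ ↲│   │   │ │ │   │ │ │   │ │
│ ╷ └─┐ └───┘ │ └─┐ │ │ └─┐ └─┤
│↓│   │       │   │ │ │   │   │
│ └─┐ ├─────┬─┴─┐ │ │ ├─╴ │ ╷ │
│↳ ↓│ │↱ ↓  │   │ │ │ │   │ │ │
│ ╷ └─┘ ╷ ╷ ╵ ╷ │ │ │ │ ╶─┴─┘ │
│ │↳ → ↑│↓│   │ │ │ │ │       │
│ ├───┬─┘ ├───┤ │ │ │ └───────┤
│ │↓ ↰│↓ ↲│   │ │ │ │         │
├─┘ ╷ ╵ ┌─┤ ╷ │ │ │ └─────┐ ╷ │
│↓ ↲│↑ ↲│ │ │ │ │ │       │ │ │
│ ┌─┴─┬─┘ ╵ │ ╵ ╵ ├───┬─╴ │ │ │
│↓│↱ ↓│     │     │↱ ↓│   │ │ │
│ │ ╷ ├───┐ ├───┐ │ ╷ │ ╶─┴─┤ │
│↓│↑│↓│↱ ↓│ │↱ ↓│ │↑│↓│     │ │
│ ╵ │ ╵ ╷ └─┘ ╷ └─┘ │ └───╴ ╵ │
│↳ ↑│↳ ↑│↳ → ↑│↳ → ↑│↳ → → → B│
└───┴───┴─────┴─────┴─────────┘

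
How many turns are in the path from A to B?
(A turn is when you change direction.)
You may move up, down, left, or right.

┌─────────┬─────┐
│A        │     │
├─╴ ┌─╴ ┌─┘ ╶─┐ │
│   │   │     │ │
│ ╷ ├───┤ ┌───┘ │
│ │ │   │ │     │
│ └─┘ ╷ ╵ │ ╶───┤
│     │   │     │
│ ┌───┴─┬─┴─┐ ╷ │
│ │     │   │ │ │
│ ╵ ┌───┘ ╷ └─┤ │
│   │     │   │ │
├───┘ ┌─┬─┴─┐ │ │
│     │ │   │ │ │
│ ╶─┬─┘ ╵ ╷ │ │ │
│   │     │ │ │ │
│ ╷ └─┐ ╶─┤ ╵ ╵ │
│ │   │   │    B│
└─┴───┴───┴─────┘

Directions: right, down, left, down, down, right, right, up, right, down, right, up, up, right, up, right, right, down, down, left, left, down, right, right, down, down, down, down, down
Number of turns: 17

Solution:

┌─────────┬─────┐
│A ↓      │↱ → ↓│
├─╴ ┌─╴ ┌─┘ ╶─┐ │
│↓ ↲│   │↱ ↑  │↓│
│ ╷ ├───┤ ┌───┘ │
│↓│ │↱ ↓│↑│↓ ← ↲│
│ └─┘ ╷ ╵ │ ╶───┤
│↳ → ↑│↳ ↑│↳ → ↓│
│ ┌───┴─┬─┴─┐ ╷ │
│ │     │   │ │↓│
│ ╵ ┌───┘ ╷ └─┤ │
│   │     │   │↓│
├───┘ ┌─┬─┴─┐ │ │
│     │ │   │ │↓│
│ ╶─┬─┘ ╵ ╷ │ │ │
│   │     │ │ │↓│
│ ╷ └─┐ ╶─┤ ╵ ╵ │
│ │   │   │    B│
└─┴───┴───┴─────┘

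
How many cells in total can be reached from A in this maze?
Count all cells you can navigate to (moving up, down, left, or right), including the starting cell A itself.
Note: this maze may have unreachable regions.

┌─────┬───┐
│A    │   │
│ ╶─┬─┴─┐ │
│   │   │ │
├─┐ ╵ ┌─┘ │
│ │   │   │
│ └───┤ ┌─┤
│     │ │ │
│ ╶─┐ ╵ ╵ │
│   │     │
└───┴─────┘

Using BFS/flood-fill to find all reachable cells from A:
Maze size: 5 × 5 = 25 total cells
16 cell(s) are walled off and cannot be reached from A.
Reachable cells: 9

Reachable region (· marks reachable cells):

┌─────┬───┐
│A · ·│   │
│ ╶─┬─┴─┐ │
│· ·│· ·│ │
├─┐ ╵ ┌─┘ │
│ │· ·│   │
│ └───┤ ┌─┤
│     │ │ │
│ ╶─┐ ╵ ╵ │
│   │     │
└───┴─────┘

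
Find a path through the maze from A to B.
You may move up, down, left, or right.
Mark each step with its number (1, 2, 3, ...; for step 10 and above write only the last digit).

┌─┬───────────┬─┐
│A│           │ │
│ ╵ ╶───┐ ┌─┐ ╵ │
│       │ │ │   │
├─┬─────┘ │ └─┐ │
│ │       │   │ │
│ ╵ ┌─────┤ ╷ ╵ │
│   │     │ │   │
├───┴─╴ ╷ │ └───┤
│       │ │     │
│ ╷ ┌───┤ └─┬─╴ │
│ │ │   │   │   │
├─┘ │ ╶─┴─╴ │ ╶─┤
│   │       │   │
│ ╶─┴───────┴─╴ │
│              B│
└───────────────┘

Finding the shortest path through the maze:
Path length: 24 steps
Directions: down → right → up → right → right → right → right → right → down → right → down → down → left → up → left → down → down → right → right → down → left → down → right → down

Solution:

┌─┬───────────┬─┐
│A│3 4 5 6 7 8│ │
│ ╵ ╶───┐ ┌─┐ ╵ │
│1 2    │ │ │9 0│
├─┬─────┘ │ └─┐ │
│ │       │5 4│1│
│ ╵ ┌─────┤ ╷ ╵ │
│   │     │6│3 2│
├───┴─╴ ╷ │ └───┤
│       │ │7 8 9│
│ ╷ ┌───┤ └─┬─╴ │
│ │ │   │   │1 0│
├─┘ │ ╶─┴─╴ │ ╶─┤
│   │       │2 3│
│ ╶─┴───────┴─╴ │
│              B│
└───────────────┘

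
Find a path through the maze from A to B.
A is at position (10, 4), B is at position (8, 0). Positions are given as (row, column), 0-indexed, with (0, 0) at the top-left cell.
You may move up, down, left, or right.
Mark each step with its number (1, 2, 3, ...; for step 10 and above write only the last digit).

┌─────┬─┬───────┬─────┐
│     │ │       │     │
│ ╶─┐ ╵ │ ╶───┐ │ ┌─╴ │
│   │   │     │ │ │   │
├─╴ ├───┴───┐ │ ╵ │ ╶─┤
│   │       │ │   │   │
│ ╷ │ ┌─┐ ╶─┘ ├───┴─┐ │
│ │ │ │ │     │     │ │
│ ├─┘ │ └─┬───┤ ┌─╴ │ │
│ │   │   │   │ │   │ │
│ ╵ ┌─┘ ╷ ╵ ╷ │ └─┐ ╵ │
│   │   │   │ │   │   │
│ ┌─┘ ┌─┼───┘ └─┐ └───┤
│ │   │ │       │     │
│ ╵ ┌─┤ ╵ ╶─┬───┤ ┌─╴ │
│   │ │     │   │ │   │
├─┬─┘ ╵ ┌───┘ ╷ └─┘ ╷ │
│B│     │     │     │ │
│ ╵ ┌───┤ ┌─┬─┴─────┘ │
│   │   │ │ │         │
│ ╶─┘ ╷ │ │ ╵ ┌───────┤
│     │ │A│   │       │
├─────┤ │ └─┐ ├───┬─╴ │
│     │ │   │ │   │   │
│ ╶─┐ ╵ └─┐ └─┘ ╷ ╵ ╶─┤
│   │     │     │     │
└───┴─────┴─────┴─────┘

Finding the shortest path from (10, 4) to (8, 0):
Path length: 80 steps
Directions: up → up → right → right → up → right → down → right → right → up → right → up → left → left → up → left → up → up → right → right → down → down → right → up → up → up → left → up → right → up → left → left → down → down → left → up → up → left → left → left → down → right → right → down → down → left → left → up → left → left → down → down → left → down → left → down → down → right → up → right → up → right → up → right → down → right → up → right → down → down → left → left → down → left → down → left → left → down → left → up

Solution:

┌─────┬─┬───────┬─────┐
│     │ │0 9 8 7│2 1 0│
│ ╶─┐ ╵ │ ╶───┐ │ ┌─╴ │
│   │   │1 2 3│6│3│8 9│
├─╴ ├───┴───┐ │ ╵ │ ╶─┤
│   │0 9 8  │4│5 4│7 6│
│ ╷ │ ┌─┐ ╶─┘ ├───┴─┐ │
│ │ │1│ │7 6 5│8 9 0│5│
│ ├─┘ │ └─┬───┤ ┌─╴ │ │
│ │3 2│3 4│7 8│7│  1│4│
│ ╵ ┌─┘ ╷ ╵ ╷ │ └─┐ ╵ │
│5 4│1 2│5 6│9│6 5│2 3│
│ ┌─┘ ┌─┼───┘ └─┐ └───┤
│6│9 0│ │2 1 0  │4 3 2│
│ ╵ ┌─┤ ╵ ╶─┬───┤ ┌─╴ │
│7 8│ │4 3  │5 6│ │0 1│
├─┬─┘ ╵ ┌───┘ ╷ └─┘ ╷ │
│B│7 6 5│2 3 4│7 8 9│ │
│ ╵ ┌───┤ ┌─┬─┴─────┘ │
│9 8│   │1│ │         │
│ ╶─┘ ╷ │ │ ╵ ┌───────┤
│     │ │A│   │       │
├─────┤ │ └─┐ ├───┬─╴ │
│     │ │   │ │   │   │
│ ╶─┐ ╵ └─┐ └─┘ ╷ ╵ ╶─┤
│   │     │     │     │
└───┴─────┴─────┴─────┘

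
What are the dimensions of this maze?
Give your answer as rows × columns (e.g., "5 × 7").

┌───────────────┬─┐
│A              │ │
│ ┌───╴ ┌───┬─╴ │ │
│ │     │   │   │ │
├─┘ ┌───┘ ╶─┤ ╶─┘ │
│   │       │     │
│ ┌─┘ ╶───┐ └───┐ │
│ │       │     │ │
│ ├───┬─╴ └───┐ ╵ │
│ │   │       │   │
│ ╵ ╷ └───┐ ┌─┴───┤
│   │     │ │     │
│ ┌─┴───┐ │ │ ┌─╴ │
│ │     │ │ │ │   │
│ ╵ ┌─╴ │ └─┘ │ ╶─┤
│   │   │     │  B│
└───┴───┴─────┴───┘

Counting the maze dimensions:
Rows (vertical): 8
Columns (horizontal): 9
Dimensions: 8 × 9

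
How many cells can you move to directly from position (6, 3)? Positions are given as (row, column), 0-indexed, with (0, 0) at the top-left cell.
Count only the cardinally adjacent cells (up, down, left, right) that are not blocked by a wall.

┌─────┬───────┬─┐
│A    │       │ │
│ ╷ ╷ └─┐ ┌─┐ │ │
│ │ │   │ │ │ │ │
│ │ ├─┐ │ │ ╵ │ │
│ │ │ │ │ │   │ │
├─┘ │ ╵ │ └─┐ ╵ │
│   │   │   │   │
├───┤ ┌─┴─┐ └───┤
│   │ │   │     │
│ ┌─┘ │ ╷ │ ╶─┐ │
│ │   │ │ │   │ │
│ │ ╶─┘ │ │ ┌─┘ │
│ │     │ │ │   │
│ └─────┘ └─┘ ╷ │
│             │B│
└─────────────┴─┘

Checking passable neighbors of (6, 3):
Neighbors: (5, 3), (6, 2)
Count: 2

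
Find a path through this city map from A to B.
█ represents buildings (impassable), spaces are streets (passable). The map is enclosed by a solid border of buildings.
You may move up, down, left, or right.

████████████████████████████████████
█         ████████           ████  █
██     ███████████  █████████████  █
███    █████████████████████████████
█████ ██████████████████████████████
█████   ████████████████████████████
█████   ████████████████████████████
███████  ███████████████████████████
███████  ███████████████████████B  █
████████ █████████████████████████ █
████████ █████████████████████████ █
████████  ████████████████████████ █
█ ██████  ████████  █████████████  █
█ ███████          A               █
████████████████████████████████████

Finding the shortest path from A to B:
Movement: cardinal only
Path length: 22 steps
Directions: right → right → right → right → right → right → right → right → right → right → right → right → right → right → up → right → up → up → up → up → left → left

Solution:

████████████████████████████████████
█         ████████           ████  █
██     ███████████  █████████████  █
███    █████████████████████████████
█████ ██████████████████████████████
█████   ████████████████████████████
█████   ████████████████████████████
███████  ███████████████████████████
███████  ███████████████████████B←↰█
████████ █████████████████████████↑█
████████ █████████████████████████↑█
████████  ████████████████████████↑█
█ ██████  ████████  █████████████↱↑█
█ ███████          A→→→→→→→→→→→→→↑ █
████████████████████████████████████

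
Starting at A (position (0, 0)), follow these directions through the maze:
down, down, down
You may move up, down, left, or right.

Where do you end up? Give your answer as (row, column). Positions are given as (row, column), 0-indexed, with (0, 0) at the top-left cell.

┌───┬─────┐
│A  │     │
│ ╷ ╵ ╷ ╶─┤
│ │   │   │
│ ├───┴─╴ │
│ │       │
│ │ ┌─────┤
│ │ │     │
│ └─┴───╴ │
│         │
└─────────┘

Following directions step by step:
Start: (0, 0)
  down: (0, 0) → (1, 0)
  down: (1, 0) → (2, 0)
  down: (2, 0) → (3, 0)
Final position: (3, 0)

Path taken:

┌───┬─────┐
│A  │     │
│ ╷ ╵ ╷ ╶─┤
│↓│   │   │
│ ├───┴─╴ │
│↓│       │
│ │ ┌─────┤
│B│ │     │
│ └─┴───╴ │
│         │
└─────────┘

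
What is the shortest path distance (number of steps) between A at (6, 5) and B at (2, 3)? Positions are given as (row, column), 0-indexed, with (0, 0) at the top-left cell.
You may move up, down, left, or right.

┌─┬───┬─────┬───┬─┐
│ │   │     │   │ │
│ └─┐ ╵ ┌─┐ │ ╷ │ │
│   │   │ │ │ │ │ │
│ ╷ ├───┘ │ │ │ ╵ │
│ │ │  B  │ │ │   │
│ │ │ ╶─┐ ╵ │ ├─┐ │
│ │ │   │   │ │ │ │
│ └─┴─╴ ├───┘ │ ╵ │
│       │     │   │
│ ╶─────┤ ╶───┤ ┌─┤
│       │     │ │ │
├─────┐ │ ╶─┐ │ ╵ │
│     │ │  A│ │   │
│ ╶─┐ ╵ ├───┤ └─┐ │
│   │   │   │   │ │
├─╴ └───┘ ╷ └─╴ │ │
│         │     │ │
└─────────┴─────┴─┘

Finding path from (6, 5) to (2, 3):
Path: (6,5) → (6,4) → (5,4) → (5,5) → (5,6) → (6,6) → (7,6) → (7,7) → (8,7) → (8,6) → (8,5) → (7,5) → (7,4) → (8,4) → (8,3) → (8,2) → (8,1) → (7,1) → (7,0) → (6,0) → (6,1) → (6,2) → (7,2) → (7,3) → (6,3) → (5,3) → (5,2) → (5,1) → (5,0) → (4,0) → (4,1) → (4,2) → (4,3) → (3,3) → (3,2) → (2,2) → (2,3)
Distance: 36 steps

Solution:

┌─┬───┬─────┬───┬─┐
│ │   │     │   │ │
│ └─┐ ╵ ┌─┐ │ ╷ │ │
│   │   │ │ │ │ │ │
│ ╷ ├───┘ │ │ │ ╵ │
│ │ │↱ B  │ │ │   │
│ │ │ ╶─┐ ╵ │ ├─┐ │
│ │ │↑ ↰│   │ │ │ │
│ └─┴─╴ ├───┘ │ ╵ │
│↱ → → ↑│     │   │
│ ╶─────┤ ╶───┤ ┌─┤
│↑ ← ← ↰│↱ → ↓│ │ │
├─────┐ │ ╶─┐ │ ╵ │
│↱ → ↓│↑│↑ A│↓│   │
│ ╶─┐ ╵ ├───┤ └─┐ │
│↑ ↰│↳ ↑│↓ ↰│↳ ↓│ │
├─╴ └───┘ ╷ └─╴ │ │
│  ↑ ← ← ↲│↑ ← ↲│ │
└─────────┴─────┴─┘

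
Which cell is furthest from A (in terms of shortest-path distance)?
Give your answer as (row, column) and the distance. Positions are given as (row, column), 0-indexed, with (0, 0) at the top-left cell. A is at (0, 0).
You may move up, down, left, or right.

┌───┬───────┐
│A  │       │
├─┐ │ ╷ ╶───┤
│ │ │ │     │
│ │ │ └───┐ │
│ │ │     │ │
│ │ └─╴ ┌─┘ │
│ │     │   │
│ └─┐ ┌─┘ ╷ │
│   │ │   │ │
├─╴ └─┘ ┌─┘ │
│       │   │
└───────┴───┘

Computing BFS distances from A to all cells:
Furthest cell: (1, 0)
Distance: 27 steps

Path from A to the furthest cell:

┌───┬───────┐
│A ↓│↱ ↓    │
├─┐ │ ╷ ╶───┤
│B│↓│↑│↳ → ↓│
│ │ │ └───┐ │
│↑│↓│↑ ↰  │↓│
│ │ └─╴ ┌─┘ │
│↑│↳ → ↑│↓ ↲│
│ └─┐ ┌─┘ ╷ │
│↑ ↰│ │↓ ↲│ │
├─╴ └─┘ ┌─┘ │
│  ↑ ← ↲│   │
└───────┴───┘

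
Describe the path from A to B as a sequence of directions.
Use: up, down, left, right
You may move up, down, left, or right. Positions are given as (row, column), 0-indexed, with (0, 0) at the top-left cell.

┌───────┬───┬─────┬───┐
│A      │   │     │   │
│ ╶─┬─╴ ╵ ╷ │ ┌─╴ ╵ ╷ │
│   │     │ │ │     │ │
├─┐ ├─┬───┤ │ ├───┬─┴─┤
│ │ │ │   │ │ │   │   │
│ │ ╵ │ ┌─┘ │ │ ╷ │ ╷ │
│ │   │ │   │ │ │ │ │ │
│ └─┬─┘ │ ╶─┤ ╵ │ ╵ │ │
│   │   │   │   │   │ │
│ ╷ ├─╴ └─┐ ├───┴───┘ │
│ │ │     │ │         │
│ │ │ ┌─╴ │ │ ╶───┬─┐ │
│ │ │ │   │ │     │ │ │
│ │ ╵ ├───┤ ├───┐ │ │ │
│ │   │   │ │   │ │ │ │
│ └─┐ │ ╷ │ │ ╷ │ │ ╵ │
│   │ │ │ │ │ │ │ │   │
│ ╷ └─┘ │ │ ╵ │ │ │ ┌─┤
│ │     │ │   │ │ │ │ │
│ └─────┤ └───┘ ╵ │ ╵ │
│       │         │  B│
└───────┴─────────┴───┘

Finding the path and converting it to directions:
Path through cells: (0,0) → (0,1) → (0,2) → (0,3) → (1,3) → (1,4) → (0,4) → (0,5) → (1,5) → (2,5) → (3,5) → (3,4) → (4,4) → (4,5) → (5,5) → (6,5) → (7,5) → (8,5) → (9,5) → (9,6) → (8,6) → (7,6) → (7,7) → (8,7) → (9,7) → (10,7) → (10,8) → (9,8) → (8,8) → (7,8) → (6,8) → (6,7) → (6,6) → (5,6) → (5,7) → (5,8) → (5,9) → (5,10) → (6,10) → (7,10) → (8,10) → (8,9) → (9,9) → (10,9) → (10,10)
Directions: right, right, right, down, right, up, right, down, down, down, left, down, right, down, down, down, down, down, right, up, up, right, down, down, down, right, up, up, up, up, left, left, up, right, right, right, right, down, down, down, left, down, down, right

Solution:

┌───────┬───┬─────┬───┐
│A → → ↓│↱ ↓│     │   │
│ ╶─┬─╴ ╵ ╷ │ ┌─╴ ╵ ╷ │
│   │  ↳ ↑│↓│ │     │ │
├─┐ ├─┬───┤ │ ├───┬─┴─┤
│ │ │ │   │↓│ │   │   │
│ │ ╵ │ ┌─┘ │ │ ╷ │ ╷ │
│ │   │ │↓ ↲│ │ │ │ │ │
│ └─┬─┘ │ ╶─┤ ╵ │ ╵ │ │
│   │   │↳ ↓│   │   │ │
│ ╷ ├─╴ └─┐ ├───┴───┘ │
│ │ │     │↓│↱ → → → ↓│
│ │ │ ┌─╴ │ │ ╶───┬─┐ │
│ │ │ │   │↓│↑ ← ↰│ │↓│
│ │ ╵ ├───┤ ├───┐ │ │ │
│ │   │   │↓│↱ ↓│↑│ │↓│
│ └─┐ │ ╷ │ │ ╷ │ │ ╵ │
│   │ │ │ │↓│↑│↓│↑│↓ ↲│
│ ╷ └─┘ │ │ ╵ │ │ │ ┌─┤
│ │     │ │↳ ↑│↓│↑│↓│ │
│ └─────┤ └───┘ ╵ │ ╵ │
│       │      ↳ ↑│↳ B│
└───────┴─────────┴───┘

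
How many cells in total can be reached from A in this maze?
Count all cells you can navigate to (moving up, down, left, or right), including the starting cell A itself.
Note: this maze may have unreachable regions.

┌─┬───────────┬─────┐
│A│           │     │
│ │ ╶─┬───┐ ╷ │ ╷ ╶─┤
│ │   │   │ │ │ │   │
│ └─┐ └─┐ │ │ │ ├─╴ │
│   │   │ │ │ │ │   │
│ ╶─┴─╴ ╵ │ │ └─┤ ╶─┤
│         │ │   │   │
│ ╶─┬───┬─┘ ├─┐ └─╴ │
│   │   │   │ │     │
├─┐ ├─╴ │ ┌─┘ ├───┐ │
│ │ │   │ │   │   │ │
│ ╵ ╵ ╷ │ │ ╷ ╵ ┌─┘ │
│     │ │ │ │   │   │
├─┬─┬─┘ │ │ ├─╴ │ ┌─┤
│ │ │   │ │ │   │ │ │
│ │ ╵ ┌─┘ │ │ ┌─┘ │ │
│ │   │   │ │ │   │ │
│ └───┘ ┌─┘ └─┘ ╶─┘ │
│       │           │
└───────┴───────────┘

Using BFS/flood-fill to find all reachable cells from A:
Maze size: 10 × 10 = 100 total cells
All cells are reachable — the maze is fully connected.
Reachable cells: 100

Reachable region (· marks reachable cells):

┌─┬───────────┬─────┐
│A│· · · · · ·│· · ·│
│ │ ╶─┬───┐ ╷ │ ╷ ╶─┤
│·│· ·│· ·│·│·│·│· ·│
│ └─┐ └─┐ │ │ │ ├─╴ │
│· ·│· ·│·│·│·│·│· ·│
│ ╶─┴─╴ ╵ │ │ └─┤ ╶─┤
│· · · · ·│·│· ·│· ·│
│ ╶─┬───┬─┘ ├─┐ └─╴ │
│· ·│· ·│· ·│·│· · ·│
├─┐ ├─╴ │ ┌─┘ ├───┐ │
│·│·│· ·│·│· ·│· ·│·│
│ ╵ ╵ ╷ │ │ ╷ ╵ ┌─┘ │
│· · ·│·│·│·│· ·│· ·│
├─┬─┬─┘ │ │ ├─╴ │ ┌─┤
│·│·│· ·│·│·│· ·│·│·│
│ │ ╵ ┌─┘ │ │ ┌─┘ │ │
│·│· ·│· ·│·│·│· ·│·│
│ └───┘ ┌─┘ └─┘ ╶─┘ │
│· · · ·│· · · · · ·│
└───────┴───────────┘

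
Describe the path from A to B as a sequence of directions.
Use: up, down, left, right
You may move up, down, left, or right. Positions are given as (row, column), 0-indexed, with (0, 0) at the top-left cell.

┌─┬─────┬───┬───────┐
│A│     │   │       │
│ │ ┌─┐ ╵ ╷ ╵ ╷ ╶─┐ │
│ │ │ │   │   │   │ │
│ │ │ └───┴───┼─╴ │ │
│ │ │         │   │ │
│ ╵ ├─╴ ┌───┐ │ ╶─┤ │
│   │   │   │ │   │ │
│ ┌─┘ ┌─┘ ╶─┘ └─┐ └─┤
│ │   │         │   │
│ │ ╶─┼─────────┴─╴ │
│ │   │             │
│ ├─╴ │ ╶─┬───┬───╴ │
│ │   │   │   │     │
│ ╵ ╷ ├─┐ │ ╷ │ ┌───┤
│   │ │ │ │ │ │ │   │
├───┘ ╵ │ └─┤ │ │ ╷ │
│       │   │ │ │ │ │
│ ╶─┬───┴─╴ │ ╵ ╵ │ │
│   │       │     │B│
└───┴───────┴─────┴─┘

Finding the path and converting it to directions:
Path through cells: (0,0) → (1,0) → (2,0) → (3,0) → (3,1) → (2,1) → (1,1) → (0,1) → (0,2) → (0,3) → (1,3) → (1,4) → (0,4) → (0,5) → (1,5) → (1,6) → (0,6) → (0,7) → (1,7) → (1,8) → (2,8) → (2,7) → (3,7) → (3,8) → (4,8) → (4,9) → (5,9) → (6,9) → (6,8) → (6,7) → (7,7) → (8,7) → (9,7) → (9,8) → (8,8) → (7,8) → (7,9) → (8,9) → (9,9)
Directions: down, down, down, right, up, up, up, right, right, down, right, up, right, down, right, up, right, down, right, down, left, down, right, down, right, down, down, left, left, down, down, down, right, up, up, right, down, down

Solution:

┌─┬─────┬───┬───────┐
│A│↱ → ↓│↱ ↓│↱ ↓    │
│ │ ┌─┐ ╵ ╷ ╵ ╷ ╶─┐ │
│↓│↑│ │↳ ↑│↳ ↑│↳ ↓│ │
│ │ │ └───┴───┼─╴ │ │
│↓│↑│         │↓ ↲│ │
│ ╵ ├─╴ ┌───┐ │ ╶─┤ │
│↳ ↑│   │   │ │↳ ↓│ │
│ ┌─┘ ┌─┘ ╶─┘ └─┐ └─┤
│ │   │         │↳ ↓│
│ │ ╶─┼─────────┴─╴ │
│ │   │            ↓│
│ ├─╴ │ ╶─┬───┬───╴ │
│ │   │   │   │↓ ← ↲│
│ ╵ ╷ ├─┐ │ ╷ │ ┌───┤
│   │ │ │ │ │ │↓│↱ ↓│
├───┘ ╵ │ └─┤ │ │ ╷ │
│       │   │ │↓│↑│↓│
│ ╶─┬───┴─╴ │ ╵ ╵ │ │
│   │       │  ↳ ↑│B│
└───┴───────┴─────┴─┘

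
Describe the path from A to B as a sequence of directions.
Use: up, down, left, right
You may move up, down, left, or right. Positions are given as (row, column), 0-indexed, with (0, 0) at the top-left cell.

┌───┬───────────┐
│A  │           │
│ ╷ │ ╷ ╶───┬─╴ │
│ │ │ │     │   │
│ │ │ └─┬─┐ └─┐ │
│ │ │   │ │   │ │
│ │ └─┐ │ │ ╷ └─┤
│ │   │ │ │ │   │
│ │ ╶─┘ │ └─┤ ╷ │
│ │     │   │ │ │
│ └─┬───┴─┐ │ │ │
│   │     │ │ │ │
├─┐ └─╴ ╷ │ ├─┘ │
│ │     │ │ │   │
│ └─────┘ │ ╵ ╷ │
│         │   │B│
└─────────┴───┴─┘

Finding the path and converting it to directions:
Path through cells: (0,0) → (0,1) → (1,1) → (2,1) → (3,1) → (4,1) → (4,2) → (4,3) → (3,3) → (2,3) → (2,2) → (1,2) → (0,2) → (0,3) → (1,3) → (1,4) → (1,5) → (2,5) → (2,6) → (3,6) → (3,7) → (4,7) → (5,7) → (6,7) → (7,7)
Directions: right, down, down, down, down, right, right, up, up, left, up, up, right, down, right, right, down, right, down, right, down, down, down, down

Solution:

┌───┬───────────┐
│A ↓│↱ ↓        │
│ ╷ │ ╷ ╶───┬─╴ │
│ │↓│↑│↳ → ↓│   │
│ │ │ └─┬─┐ └─┐ │
│ │↓│↑ ↰│ │↳ ↓│ │
│ │ └─┐ │ │ ╷ └─┤
│ │↓  │↑│ │ │↳ ↓│
│ │ ╶─┘ │ └─┤ ╷ │
│ │↳ → ↑│   │ │↓│
│ └─┬───┴─┐ │ │ │
│   │     │ │ │↓│
├─┐ └─╴ ╷ │ ├─┘ │
│ │     │ │ │  ↓│
│ └─────┘ │ ╵ ╷ │
│         │   │B│
└─────────┴───┴─┘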